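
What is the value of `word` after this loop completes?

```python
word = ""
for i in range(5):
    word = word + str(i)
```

Concatenate digits 0 to 4
`word` takes the values: "" → "0" → "01" → "012" → "0123" → "01234"

Answer: "01234"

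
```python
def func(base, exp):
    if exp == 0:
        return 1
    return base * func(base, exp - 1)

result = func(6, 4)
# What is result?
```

func(6, 4) = 6 * 6 * 6 * 6 = 1296

Answer: 1296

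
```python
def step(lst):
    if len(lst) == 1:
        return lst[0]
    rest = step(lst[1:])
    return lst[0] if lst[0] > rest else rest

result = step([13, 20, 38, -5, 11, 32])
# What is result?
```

Recursive max over [13, 20, 38, -5, 11, 32] = 38

Answer: 38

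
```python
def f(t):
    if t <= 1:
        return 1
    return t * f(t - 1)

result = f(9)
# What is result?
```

f(9) = 9 * 8 * 7 * 6 * 5 * 4 * 3 * 2 * 1 = 362880

Answer: 362880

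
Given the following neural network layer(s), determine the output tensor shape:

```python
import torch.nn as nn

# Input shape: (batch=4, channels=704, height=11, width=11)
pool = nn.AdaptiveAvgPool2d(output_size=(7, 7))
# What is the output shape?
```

Input: (4, 704, 11, 11) -> Output: (4, 704, 7, 7)

Answer: (4, 704, 7, 7)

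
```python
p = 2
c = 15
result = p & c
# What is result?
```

Trace:
`p = 2` → p = 2
`c = 15` → c = 15
`result = p & c` → result = 2
So result = 2

Answer: 2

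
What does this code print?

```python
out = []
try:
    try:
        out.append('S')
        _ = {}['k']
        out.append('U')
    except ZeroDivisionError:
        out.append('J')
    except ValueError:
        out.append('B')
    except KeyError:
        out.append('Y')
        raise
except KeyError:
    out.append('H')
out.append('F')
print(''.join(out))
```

Execution trace: 'S' (inner try body) → 'Y' (inner except KeyError) → 'H' (outer except KeyError) → 'F' (after the try/except). Output: SYHF

Answer: SYHF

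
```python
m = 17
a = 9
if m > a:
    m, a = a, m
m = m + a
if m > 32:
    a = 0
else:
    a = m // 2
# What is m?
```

Trace:
`m = 17` → m = 17
`a = 9` → a = 9
`if m > a: ...` → m > a is True → m = 9; a = 17
`m = m + a` → m = 26
`if m > 32: ...` → m > 32 is False, take else branch → a = 13
So m = 26

Answer: 26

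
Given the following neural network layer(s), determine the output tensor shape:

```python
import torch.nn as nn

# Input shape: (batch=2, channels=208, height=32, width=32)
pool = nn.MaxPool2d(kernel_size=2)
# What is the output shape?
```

Input: (2, 208, 32, 32) -> Output: (2, 208, 16, 16)

Answer: (2, 208, 16, 16)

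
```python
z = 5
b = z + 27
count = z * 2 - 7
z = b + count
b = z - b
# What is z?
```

Trace:
`z = 5` → z = 5
`b = z + 27` → b = 32
`count = z * 2 - 7` → count = 3
`z = b + count` → z = 35
`b = z - b` → b = 3
So z = 35

Answer: 35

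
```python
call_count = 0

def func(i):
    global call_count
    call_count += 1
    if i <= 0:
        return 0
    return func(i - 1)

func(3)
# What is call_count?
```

Linear recursion stepping by 1: 4 calls from i=3 down to ≤0.

Answer: 4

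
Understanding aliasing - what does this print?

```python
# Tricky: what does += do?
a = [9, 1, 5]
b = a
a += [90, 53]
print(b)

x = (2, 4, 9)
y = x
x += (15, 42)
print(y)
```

Key concept: += behavior differs for mutable vs immutable.
Step by step:
`a = [9, 1, 5]` → a = [9, 1, 5]
`b = a` → b = [9, 1, 5] (same object as a)
`a += [90, 53]` → a = [9, 1, 5, 90, 53] (same object as b); b = [9, 1, 5, 90, 53] (same object as a)
`print(b)` → prints [9, 1, 5, 90, 53]
`x = (2, 4, 9)` → x = (2, 4, 9)
`y = x` → y = (2, 4, 9)
`x += (15, 42)` → x = (2, 4, 9, 15, 42)
`print(y)` → prints (2, 4, 9)

Answer:
[9, 1, 5, 90, 53]
(2, 4, 9)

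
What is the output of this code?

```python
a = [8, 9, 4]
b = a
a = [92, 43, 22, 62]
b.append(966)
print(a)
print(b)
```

Key concept: rebinding vs mutation: a is rebound to a new list, b still points at the original.
Step by step:
`a = [8, 9, 4]` → a = [8, 9, 4]
`b = a` → b = [8, 9, 4] (same object as a)
`a = [92, 43, 22, 62]` → a = [92, 43, 22, 62]
`b.append(966)` → b = [8, 9, 4, 966]
`print(a)` → prints [92, 43, 22, 62]
`print(b)` → prints [8, 9, 4, 966]

Answer:
[92, 43, 22, 62]
[8, 9, 4, 966]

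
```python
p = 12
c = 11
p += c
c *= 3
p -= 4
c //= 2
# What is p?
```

Trace:
`p = 12` → p = 12
`c = 11` → c = 11
`p += c` → p = 23
`c *= 3` → c = 33
`p -= 4` → p = 19
`c //= 2` → c = 16
So p = 19

Answer: 19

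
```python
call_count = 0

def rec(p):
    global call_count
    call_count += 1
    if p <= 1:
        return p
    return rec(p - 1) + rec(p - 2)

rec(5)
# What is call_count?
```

Calls(p) = 1 + Calls(p-1) + Calls(p-2); Calls(0)=Calls(1)=1. For p=5 this gives 15.

Answer: 15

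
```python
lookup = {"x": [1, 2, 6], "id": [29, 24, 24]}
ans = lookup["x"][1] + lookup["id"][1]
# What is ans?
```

Trace:
`lookup = {"x": [1, 2, 6], "id": [29, 24, 24]}` → lookup = {'x': [1, 2, 6], 'id': [29, 24, 24]}
`ans = lookup["x"][1] + lookup["id"][1]` → ans = 26
So ans = 26

Answer: 26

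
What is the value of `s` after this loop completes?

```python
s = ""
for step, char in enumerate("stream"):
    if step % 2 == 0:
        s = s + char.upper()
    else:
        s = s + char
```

Uppercase even positions in 'stream'
`s` takes the values: "" → "S" → "St" → "StR" → "StRe" → "StReA" → "StReAm"

Answer: "StReAm"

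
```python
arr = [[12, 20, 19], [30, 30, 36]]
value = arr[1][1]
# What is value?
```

Trace:
`arr = [[12, 20, 19], [30, 30, 36]]` → arr = [[12, 20, 19], [30, 30, 36]]
`value = arr[1][1]` → value = 30
So value = 30

Answer: 30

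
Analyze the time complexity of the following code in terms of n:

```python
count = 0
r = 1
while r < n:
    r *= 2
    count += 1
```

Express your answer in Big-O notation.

Each loop level contributes: log n. Multiplying the contributions gives O(log n).

Answer: O(log n)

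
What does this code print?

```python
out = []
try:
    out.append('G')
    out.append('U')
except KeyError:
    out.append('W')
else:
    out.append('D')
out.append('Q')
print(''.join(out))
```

Execution trace: 'G' (try body) → 'U' (try body, no exception) → 'D' (else) → 'Q' (after the try/except). Output: GUDQ

Answer: GUDQ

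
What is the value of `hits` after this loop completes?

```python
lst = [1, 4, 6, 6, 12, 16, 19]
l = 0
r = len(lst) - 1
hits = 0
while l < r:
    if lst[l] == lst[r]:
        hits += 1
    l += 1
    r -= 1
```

Count matching pairs from ends
`hits` takes the values: 0

Answer: 0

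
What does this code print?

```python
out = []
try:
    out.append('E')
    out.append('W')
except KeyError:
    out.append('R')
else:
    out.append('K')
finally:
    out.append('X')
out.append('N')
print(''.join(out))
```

Execution trace: 'E' (try body) → 'W' (try body, no exception) → 'K' (else) → 'X' (finally) → 'N' (after the try/except). Output: EWKXN

Answer: EWKXN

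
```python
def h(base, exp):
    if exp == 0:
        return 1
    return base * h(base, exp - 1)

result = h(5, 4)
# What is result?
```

h(5, 4) = 5 * 5 * 5 * 5 = 625

Answer: 625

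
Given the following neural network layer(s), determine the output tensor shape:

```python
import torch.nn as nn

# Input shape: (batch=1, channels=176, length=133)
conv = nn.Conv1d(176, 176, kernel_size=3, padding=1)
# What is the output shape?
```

Input: (1, 176, 133) -> Output: (1, 176, 133)

Answer: (1, 176, 133)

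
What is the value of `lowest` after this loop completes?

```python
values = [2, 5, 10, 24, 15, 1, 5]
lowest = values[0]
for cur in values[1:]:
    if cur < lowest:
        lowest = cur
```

Minimum of [2, 5, 10, 24, 15, 1, 5]
`lowest` takes the values: 2 → 1

Answer: 1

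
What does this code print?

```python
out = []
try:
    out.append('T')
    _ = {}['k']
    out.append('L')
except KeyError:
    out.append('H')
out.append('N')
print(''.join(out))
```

Execution trace: 'T' (try body) → 'H' (except KeyError) → 'N' (after the try/except). Output: THN

Answer: THN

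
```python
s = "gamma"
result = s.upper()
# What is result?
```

Trace:
`s = "gamma"` → s = 'gamma'
`result = s.upper()` → result = 'GAMMA'
So result = 'GAMMA'

Answer: 'GAMMA'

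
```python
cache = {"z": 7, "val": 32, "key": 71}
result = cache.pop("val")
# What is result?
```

Trace:
`cache = {"z": 7, "val": 32, "key": 71}` → cache = {'z': 7, 'val': 32, 'key': 71}
`result = cache.pop("val")` → cache = {'z': 7, 'key': 71}; result = 32
So result = 32

Answer: 32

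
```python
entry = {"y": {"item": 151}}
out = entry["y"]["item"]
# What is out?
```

Trace:
`entry = {"y": {"item": 151}}` → entry = {'y': {'item': 151}}
`out = entry["y"]["item"]` → out = 151
So out = 151

Answer: 151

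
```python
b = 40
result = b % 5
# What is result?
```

Trace:
`b = 40` → b = 40
`result = b % 5` → result = 0
So result = 0

Answer: 0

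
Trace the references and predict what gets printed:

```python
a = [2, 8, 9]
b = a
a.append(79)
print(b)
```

Key concept: basic list aliasing.
Step by step:
`a = [2, 8, 9]` → a = [2, 8, 9]
`b = a` → b = [2, 8, 9] (same object as a)
`a.append(79)` → a = [2, 8, 9, 79] (same object as b); b = [2, 8, 9, 79] (same object as a)
`print(b)` → prints [2, 8, 9, 79]

Answer: [2, 8, 9, 79]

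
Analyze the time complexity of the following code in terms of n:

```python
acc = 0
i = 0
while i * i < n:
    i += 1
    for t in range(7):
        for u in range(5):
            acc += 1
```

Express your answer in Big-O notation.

Each loop level contributes: √n × 1 × 1. Multiplying the contributions gives O(√n).

Answer: O(√n)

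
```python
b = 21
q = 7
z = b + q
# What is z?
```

Trace:
`b = 21` → b = 21
`q = 7` → q = 7
`z = b + q` → z = 28
So z = 28

Answer: 28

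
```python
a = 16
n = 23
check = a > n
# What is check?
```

Trace:
`a = 16` → a = 16
`n = 23` → n = 23
`check = a > n` → check = False
So check = False

Answer: False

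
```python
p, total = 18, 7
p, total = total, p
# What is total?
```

Trace:
`p, total = 18, 7` → p = 18; total = 7
`p, total = total, p` → p = 7; total = 18
So total = 18

Answer: 18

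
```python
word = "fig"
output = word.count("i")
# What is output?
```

Trace:
`word = "fig"` → word = 'fig'
`output = word.count("i")` → output = 1
So output = 1

Answer: 1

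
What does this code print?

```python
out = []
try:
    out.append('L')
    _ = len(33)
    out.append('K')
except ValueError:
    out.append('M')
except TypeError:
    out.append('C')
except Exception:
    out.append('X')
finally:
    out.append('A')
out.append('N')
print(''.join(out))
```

Execution trace: 'L' (try body) → 'C' (except TypeError) → 'A' (finally) → 'N' (after the try/except). Output: LCAN

Answer: LCAN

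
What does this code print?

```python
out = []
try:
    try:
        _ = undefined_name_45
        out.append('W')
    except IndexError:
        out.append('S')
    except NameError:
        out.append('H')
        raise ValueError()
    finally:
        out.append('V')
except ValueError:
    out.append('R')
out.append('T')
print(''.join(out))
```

Execution trace: 'H' (inner except NameError) → 'V' (inner finally) → 'R' (outer except ValueError) → 'T' (after the try/except). Output: HVRT

Answer: HVRT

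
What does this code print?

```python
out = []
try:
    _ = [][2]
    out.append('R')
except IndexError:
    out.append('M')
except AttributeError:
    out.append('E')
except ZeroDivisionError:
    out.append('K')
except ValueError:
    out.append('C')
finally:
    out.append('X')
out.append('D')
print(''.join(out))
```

Execution trace: 'M' (except IndexError) → 'X' (finally) → 'D' (after the try/except). Output: MXD

Answer: MXD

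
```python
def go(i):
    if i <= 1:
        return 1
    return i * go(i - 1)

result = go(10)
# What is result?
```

go(10) = 10 * 9 * 8 * 7 * 6 * 5 * 4 * 3 * 2 * 1 = 3628800

Answer: 3628800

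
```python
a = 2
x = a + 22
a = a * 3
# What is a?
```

Trace:
`a = 2` → a = 2
`x = a + 22` → x = 24
`a = a * 3` → a = 6
So a = 6

Answer: 6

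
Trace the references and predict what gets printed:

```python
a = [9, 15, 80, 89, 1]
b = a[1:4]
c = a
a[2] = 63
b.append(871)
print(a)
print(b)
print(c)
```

Key concept: slice vs alias.
Step by step:
`a = [9, 15, 80, 89, 1]` → a = [9, 15, 80, 89, 1]
`b = a[1:4]` → b = [15, 80, 89]
`c = a` → c = [9, 15, 80, 89, 1] (same object as a)
`a[2] = 63` → a = [9, 15, 63, 89, 1] (same object as c); c = [9, 15, 63, 89, 1] (same object as a)
`b.append(871)` → b = [15, 80, 89, 871]
`print(a)` → prints [9, 15, 63, 89, 1]
`print(b)` → prints [15, 80, 89, 871]
`print(c)` → prints [9, 15, 63, 89, 1]

Answer:
[9, 15, 63, 89, 1]
[15, 80, 89, 871]
[9, 15, 63, 89, 1]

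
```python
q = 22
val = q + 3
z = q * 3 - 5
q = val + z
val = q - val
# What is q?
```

Trace:
`q = 22` → q = 22
`val = q + 3` → val = 25
`z = q * 3 - 5` → z = 61
`q = val + z` → q = 86
`val = q - val` → val = 61
So q = 86

Answer: 86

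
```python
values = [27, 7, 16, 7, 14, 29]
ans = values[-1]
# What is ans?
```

Trace:
`values = [27, 7, 16, 7, 14, 29]` → values = [27, 7, 16, 7, 14, 29]
`ans = values[-1]` → ans = 29
So ans = 29

Answer: 29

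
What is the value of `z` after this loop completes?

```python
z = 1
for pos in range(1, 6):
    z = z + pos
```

Start at 1, add 1 through 5
`z` takes the values: 1 → 2 → 4 → 7 → 11 → 16

Answer: 16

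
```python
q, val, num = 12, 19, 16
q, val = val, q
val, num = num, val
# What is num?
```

Trace:
`q, val, num = 12, 19, 16` → q = 12; val = 19; num = 16
`q, val = val, q` → q = 19; val = 12
`val, num = num, val` → val = 16; num = 12
So num = 12

Answer: 12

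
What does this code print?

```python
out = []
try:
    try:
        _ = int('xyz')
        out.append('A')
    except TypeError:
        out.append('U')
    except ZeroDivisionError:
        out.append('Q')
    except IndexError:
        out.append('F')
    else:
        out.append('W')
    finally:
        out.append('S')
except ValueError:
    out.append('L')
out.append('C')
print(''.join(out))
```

Execution trace: 'S' (inner finally) → 'L' (outer except ValueError) → 'C' (after the try/except). Output: SLC

Answer: SLC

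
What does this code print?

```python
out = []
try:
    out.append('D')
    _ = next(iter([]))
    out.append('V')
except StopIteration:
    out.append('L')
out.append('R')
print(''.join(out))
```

Execution trace: 'D' (try body) → 'L' (except StopIteration) → 'R' (after the try/except). Output: DLR

Answer: DLR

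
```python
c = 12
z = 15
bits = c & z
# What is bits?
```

Trace:
`c = 12` → c = 12
`z = 15` → z = 15
`bits = c & z` → bits = 12
So bits = 12

Answer: 12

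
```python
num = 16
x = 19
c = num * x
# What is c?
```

Trace:
`num = 16` → num = 16
`x = 19` → x = 19
`c = num * x` → c = 304
So c = 304

Answer: 304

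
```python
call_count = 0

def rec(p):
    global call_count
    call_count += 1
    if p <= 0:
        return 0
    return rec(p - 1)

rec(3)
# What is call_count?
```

Linear recursion stepping by 1: 4 calls from p=3 down to ≤0.

Answer: 4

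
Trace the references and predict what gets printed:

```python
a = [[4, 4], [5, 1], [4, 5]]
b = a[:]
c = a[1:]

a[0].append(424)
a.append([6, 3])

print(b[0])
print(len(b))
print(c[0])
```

Key concept: slice with nested mutation.
Step by step:
`a = [[4, 4], [5, 1], [4, 5]]` → a = [[4, 4], [5, 1], [4, 5]]
`b = a[:]` → b = [[4, 4], [5, 1], [4, 5]]
`c = a[1:]` → c = [[5, 1], [4, 5]]
`a[0].append(424)` → a = [[4, 4, 424], [5, 1], [4, 5]]; b = [[4, 4, 424], [5, 1], [4, 5]]
`a.append([6, 3])` → a = [[4, 4, 424], [5, 1], [4, 5], [6, 3]]
`print(b[0])` → prints [4, 4, 424]
`print(len(b))` → prints 3
`print(c[0])` → prints [5, 1]

Answer:
[4, 4, 424]
3
[5, 1]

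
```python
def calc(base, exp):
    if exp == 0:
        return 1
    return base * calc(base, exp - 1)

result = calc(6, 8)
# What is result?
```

calc(6, 8) = 6 * 6 * 6 * 6 * 6 * 6 * 6 * 6 = 1679616

Answer: 1679616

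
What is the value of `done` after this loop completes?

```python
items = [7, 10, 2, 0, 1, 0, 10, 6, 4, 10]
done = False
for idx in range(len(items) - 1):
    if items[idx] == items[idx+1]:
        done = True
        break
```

Check consecutive duplicates in [7, 10, 2, 0, 1, 0, 10, 6, 4, 10]
`done` takes the values: False

Answer: False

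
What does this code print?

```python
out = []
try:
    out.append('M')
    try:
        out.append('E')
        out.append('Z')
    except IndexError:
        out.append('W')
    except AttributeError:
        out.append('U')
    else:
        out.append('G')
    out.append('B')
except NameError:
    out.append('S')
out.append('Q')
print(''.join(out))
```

Execution trace: 'M' (try body) → 'E' (inner try body) → 'Z' (inner try body, no exception) → 'G' (inner else) → 'B' (try body, no exception) → 'Q' (after the try/except). Output: MEZGBQ

Answer: MEZGBQ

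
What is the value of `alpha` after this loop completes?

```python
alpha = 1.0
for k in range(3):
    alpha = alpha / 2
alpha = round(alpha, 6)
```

Halving LR 3 times: 1 / 2^3
`alpha` takes the values: 1.0 → 0.5 → 0.25 → 0.125

Answer: 0.125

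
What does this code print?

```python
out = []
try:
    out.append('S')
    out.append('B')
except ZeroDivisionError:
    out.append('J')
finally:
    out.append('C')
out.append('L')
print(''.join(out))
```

Execution trace: 'S' (try body) → 'B' (try body, no exception) → 'C' (finally) → 'L' (after the try/except). Output: SBCL

Answer: SBCL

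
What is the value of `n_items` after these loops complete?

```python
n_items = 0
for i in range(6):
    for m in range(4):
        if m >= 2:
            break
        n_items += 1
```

Inner breaks at 2, outer runs 6 times
`n_items` takes the values: 0 → 1 → 2 → 3 → 4 → 5 → 6 → 7 → 8 → 9 → 10 → 11 → 12

Answer: 12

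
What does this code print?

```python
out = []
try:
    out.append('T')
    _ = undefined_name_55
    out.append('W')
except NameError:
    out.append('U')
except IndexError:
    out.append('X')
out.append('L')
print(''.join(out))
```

Execution trace: 'T' (try body) → 'U' (except NameError) → 'L' (after the try/except). Output: TUL

Answer: TUL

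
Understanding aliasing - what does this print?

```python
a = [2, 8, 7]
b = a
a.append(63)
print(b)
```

Key concept: basic list aliasing.
Step by step:
`a = [2, 8, 7]` → a = [2, 8, 7]
`b = a` → b = [2, 8, 7] (same object as a)
`a.append(63)` → a = [2, 8, 7, 63] (same object as b); b = [2, 8, 7, 63] (same object as a)
`print(b)` → prints [2, 8, 7, 63]

Answer: [2, 8, 7, 63]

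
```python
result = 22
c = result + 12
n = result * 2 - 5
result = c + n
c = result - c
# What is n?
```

Trace:
`result = 22` → result = 22
`c = result + 12` → c = 34
`n = result * 2 - 5` → n = 39
`result = c + n` → result = 73
`c = result - c` → c = 39
So n = 39

Answer: 39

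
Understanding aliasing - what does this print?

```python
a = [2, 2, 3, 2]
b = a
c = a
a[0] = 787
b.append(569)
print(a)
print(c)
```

Key concept: multiple aliases.
Step by step:
`a = [2, 2, 3, 2]` → a = [2, 2, 3, 2]
`b = a` → b = [2, 2, 3, 2] (same object as a)
`c = a` → c = [2, 2, 3, 2] (same object as a, b)
`a[0] = 787` → a = [787, 2, 3, 2] (same object as b, c); b = [787, 2, 3, 2] (same object as a, c); c = [787, 2, 3, 2] (same object as a, b)
`b.append(569)` → a = [787, 2, 3, 2, 569] (same object as b, c); b = [787, 2, 3, 2, 569] (same object as a, c); c = [787, 2, 3, 2, 569] (same object as a, b)
`print(a)` → prints [787, 2, 3, 2, 569]
`print(c)` → prints [787, 2, 3, 2, 569]

Answer:
[787, 2, 3, 2, 569]
[787, 2, 3, 2, 569]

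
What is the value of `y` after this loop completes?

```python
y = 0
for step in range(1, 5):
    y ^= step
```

XOR of 1 to 4
`y` takes the values: 0 → 1 → 3 → 0 → 4

Answer: 4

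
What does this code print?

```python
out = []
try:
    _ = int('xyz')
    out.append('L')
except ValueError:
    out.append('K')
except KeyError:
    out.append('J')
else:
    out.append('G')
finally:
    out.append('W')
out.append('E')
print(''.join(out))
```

Execution trace: 'K' (except ValueError) → 'W' (finally) → 'E' (after the try/except). Output: KWE

Answer: KWE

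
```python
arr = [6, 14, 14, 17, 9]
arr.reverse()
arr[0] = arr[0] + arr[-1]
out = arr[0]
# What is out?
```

Trace:
`arr = [6, 14, 14, 17, 9]` → arr = [6, 14, 14, 17, 9]
`arr.reverse()` → arr = [9, 17, 14, 14, 6]
`arr[0] = arr[0] + arr[-1]` → arr = [15, 17, 14, 14, 6]
`out = arr[0]` → out = 15
So out = 15

Answer: 15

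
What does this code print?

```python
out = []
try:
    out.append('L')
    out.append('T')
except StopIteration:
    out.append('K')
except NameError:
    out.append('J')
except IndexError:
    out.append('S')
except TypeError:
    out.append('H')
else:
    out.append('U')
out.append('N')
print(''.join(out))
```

Execution trace: 'L' (try body) → 'T' (try body, no exception) → 'U' (else) → 'N' (after the try/except). Output: LTUN

Answer: LTUN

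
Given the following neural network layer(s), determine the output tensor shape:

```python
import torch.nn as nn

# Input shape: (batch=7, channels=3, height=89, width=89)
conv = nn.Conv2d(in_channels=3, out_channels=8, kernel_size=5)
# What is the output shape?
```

Input: (7, 3, 89, 89) -> Output: (7, 8, 85, 85)

Answer: (7, 8, 85, 85)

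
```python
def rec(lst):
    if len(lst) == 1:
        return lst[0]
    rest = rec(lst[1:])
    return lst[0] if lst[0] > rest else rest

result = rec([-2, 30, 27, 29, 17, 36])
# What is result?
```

Recursive max over [-2, 30, 27, 29, 17, 36] = 36

Answer: 36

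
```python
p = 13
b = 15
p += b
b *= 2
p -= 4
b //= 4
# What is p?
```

Trace:
`p = 13` → p = 13
`b = 15` → b = 15
`p += b` → p = 28
`b *= 2` → b = 30
`p -= 4` → p = 24
`b //= 4` → b = 7
So p = 24

Answer: 24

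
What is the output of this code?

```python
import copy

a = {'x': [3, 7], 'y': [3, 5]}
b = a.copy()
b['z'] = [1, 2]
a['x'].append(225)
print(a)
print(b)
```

Key concept: shallow copy of dict with mutable values.
Step by step:
`a = {'x': [3, 7], 'y': [3, 5]}` → a = {'x': [3, 7], 'y': [3, 5]}
`b = a.copy()` → b = {'x': [3, 7], 'y': [3, 5]}
`b['z'] = [1, 2]` → b = {'x': [3, 7], 'y': [3, 5], 'z': [1, 2]}
`a['x'].append(225)` → a = {'x': [3, 7, 225], 'y': [3, 5]}; b = {'x': [3, 7, 225], 'y': [3, 5], 'z': [1, 2]}
`print(a)` → prints {'x': [3, 7, 225], 'y': [3, 5]}
`print(b)` → prints {'x': [3, 7, 225], 'y': [3, 5], 'z': [1, 2]}

Answer:
{'x': [3, 7, 225], 'y': [3, 5]}
{'x': [3, 7, 225], 'y': [3, 5], 'z': [1, 2]}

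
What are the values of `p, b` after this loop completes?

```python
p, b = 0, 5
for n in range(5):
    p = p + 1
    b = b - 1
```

p goes 0→5, b goes 5→0
`p, b` takes the values: (0, 5) → (1, 5) → (1, 4) → (2, 4) → (2, 3) → (3, 3) → (3, 2) → (4, 2) → (4, 1) → (5, 1) → (5, 0)

Answer: 5, 0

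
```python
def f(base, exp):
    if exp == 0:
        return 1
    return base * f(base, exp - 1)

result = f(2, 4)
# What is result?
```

f(2, 4) = 2 * 2 * 2 * 2 = 16

Answer: 16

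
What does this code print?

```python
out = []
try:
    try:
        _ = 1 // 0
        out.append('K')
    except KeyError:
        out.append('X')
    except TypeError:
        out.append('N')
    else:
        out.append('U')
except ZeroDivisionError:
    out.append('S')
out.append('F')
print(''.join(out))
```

Execution trace: 'S' (outer except ZeroDivisionError) → 'F' (after the try/except). Output: SF

Answer: SF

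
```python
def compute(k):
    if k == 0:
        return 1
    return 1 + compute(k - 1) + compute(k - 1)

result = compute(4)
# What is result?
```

compute(k) = 1 + 2·compute(k-1), compute(0)=1. Closed form: (1+1)·2^4 - 1 = 31.

Answer: 31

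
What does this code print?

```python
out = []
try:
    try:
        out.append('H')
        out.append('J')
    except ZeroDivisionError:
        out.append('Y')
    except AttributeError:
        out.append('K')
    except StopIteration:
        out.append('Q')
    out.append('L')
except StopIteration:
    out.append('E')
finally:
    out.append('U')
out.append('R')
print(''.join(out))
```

Execution trace: 'H' (inner try body) → 'J' (inner try body, no exception) → 'L' (try body, no exception) → 'U' (finally) → 'R' (after the try/except). Output: HJLUR

Answer: HJLUR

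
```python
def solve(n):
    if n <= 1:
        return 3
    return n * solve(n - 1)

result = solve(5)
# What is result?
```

solve(5) = 5 * 4 * 3 * 2 * 3 = 360

Answer: 360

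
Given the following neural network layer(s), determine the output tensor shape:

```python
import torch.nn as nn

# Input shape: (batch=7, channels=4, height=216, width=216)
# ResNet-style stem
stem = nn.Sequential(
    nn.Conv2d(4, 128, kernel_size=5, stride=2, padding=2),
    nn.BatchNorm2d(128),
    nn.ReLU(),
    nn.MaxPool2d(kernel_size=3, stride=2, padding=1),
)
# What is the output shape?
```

Input: (7, 4, 216, 216) -> after Conv2d 5x5 stride=2: (7, 128, 108, 108) -> Output: (7, 128, 54, 54)

Answer: (7, 128, 54, 54)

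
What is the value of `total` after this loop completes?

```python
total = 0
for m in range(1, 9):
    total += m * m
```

Sum of squares 1² to 8² = 204
`total` takes the values: 0 → 1 → 5 → 14 → 30 → 55 → 91 → 140 → 204

Answer: 204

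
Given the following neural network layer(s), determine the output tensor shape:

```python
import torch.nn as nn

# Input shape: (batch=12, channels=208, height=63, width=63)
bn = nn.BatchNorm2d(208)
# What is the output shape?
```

Input: (12, 208, 63, 63) -> Output: (12, 208, 63, 63)

Answer: (12, 208, 63, 63)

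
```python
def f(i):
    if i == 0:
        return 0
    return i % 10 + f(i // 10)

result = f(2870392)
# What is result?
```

Sum of digits of 2870392: 2 + 9 + 3 + 0 + 7 + 8 + 2 = 31

Answer: 31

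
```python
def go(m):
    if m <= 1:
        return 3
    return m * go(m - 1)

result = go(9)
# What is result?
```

go(9) = 9 * 8 * 7 * 6 * 5 * 4 * 3 * 2 * 3 = 1088640

Answer: 1088640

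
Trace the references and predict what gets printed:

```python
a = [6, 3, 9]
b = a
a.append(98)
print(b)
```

Key concept: basic list aliasing.
Step by step:
`a = [6, 3, 9]` → a = [6, 3, 9]
`b = a` → b = [6, 3, 9] (same object as a)
`a.append(98)` → a = [6, 3, 9, 98] (same object as b); b = [6, 3, 9, 98] (same object as a)
`print(b)` → prints [6, 3, 9, 98]

Answer: [6, 3, 9, 98]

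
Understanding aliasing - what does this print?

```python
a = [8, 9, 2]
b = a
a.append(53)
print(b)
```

Key concept: basic list aliasing.
Step by step:
`a = [8, 9, 2]` → a = [8, 9, 2]
`b = a` → b = [8, 9, 2] (same object as a)
`a.append(53)` → a = [8, 9, 2, 53] (same object as b); b = [8, 9, 2, 53] (same object as a)
`print(b)` → prints [8, 9, 2, 53]

Answer: [8, 9, 2, 53]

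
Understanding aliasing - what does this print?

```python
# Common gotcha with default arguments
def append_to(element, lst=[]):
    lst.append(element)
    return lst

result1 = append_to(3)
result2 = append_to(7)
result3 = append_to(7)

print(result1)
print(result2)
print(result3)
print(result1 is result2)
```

Key concept: mutable default argument gotcha.
Step by step:
`result1 = append_to(3)` → result1 = [3]
`result2 = append_to(7)` → result1 = [3, 7] (same object as result2); result2 = [3, 7] (same object as result1)
`result3 = append_to(7)` → result1 = [3, 7, 7] (same object as result2, result3); result2 = [3, 7, 7] (same object as result1, result3); result3 = [3, 7, 7] (same object as result1, result2)
`print(result1)` → prints [3, 7, 7]
`print(result2)` → prints [3, 7, 7]
`print(result3)` → prints [3, 7, 7]
`print(result1 is result2)` → prints True

Answer:
[3, 7, 7]
[3, 7, 7]
[3, 7, 7]
True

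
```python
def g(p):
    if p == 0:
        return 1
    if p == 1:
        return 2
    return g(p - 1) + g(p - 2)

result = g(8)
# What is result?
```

Build up from base cases: g(0)=1, g(1)=2, g(2)=3, g(3)=5, g(4)=8, g(5)=13, g(6)=21, ..., g(8)=55

Answer: 55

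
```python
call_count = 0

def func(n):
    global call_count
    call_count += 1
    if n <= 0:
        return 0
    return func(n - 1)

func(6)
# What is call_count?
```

Linear recursion stepping by 1: 7 calls from n=6 down to ≤0.

Answer: 7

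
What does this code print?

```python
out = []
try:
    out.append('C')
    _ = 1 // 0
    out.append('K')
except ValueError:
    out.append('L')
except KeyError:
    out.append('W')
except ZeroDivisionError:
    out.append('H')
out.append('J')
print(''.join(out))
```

Execution trace: 'C' (try body) → 'H' (except ZeroDivisionError) → 'J' (after the try/except). Output: CHJ

Answer: CHJ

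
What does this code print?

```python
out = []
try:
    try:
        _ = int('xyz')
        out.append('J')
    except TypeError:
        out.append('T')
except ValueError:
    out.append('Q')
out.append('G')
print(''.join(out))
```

Execution trace: 'Q' (outer except ValueError) → 'G' (after the try/except). Output: QG

Answer: QG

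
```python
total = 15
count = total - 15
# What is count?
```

Trace:
`total = 15` → total = 15
`count = total - 15` → count = 0
So count = 0

Answer: 0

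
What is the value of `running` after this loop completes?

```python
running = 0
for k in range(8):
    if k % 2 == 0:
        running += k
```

Sum of even numbers 0 to 7
`running` takes the values: 0 → 2 → 6 → 12

Answer: 12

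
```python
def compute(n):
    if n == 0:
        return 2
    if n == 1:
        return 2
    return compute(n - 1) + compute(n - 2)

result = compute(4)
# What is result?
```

Build up from base cases: compute(0)=2, compute(1)=2, compute(2)=4, compute(3)=6, compute(4)=10

Answer: 10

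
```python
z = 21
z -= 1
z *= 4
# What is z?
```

Trace:
`z = 21` → z = 21
`z -= 1` → z = 20
`z *= 4` → z = 80
So z = 80

Answer: 80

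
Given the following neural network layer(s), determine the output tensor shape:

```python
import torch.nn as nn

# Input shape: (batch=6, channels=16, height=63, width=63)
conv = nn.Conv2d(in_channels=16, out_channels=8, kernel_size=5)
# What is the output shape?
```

Input: (6, 16, 63, 63) -> Output: (6, 8, 59, 59)

Answer: (6, 8, 59, 59)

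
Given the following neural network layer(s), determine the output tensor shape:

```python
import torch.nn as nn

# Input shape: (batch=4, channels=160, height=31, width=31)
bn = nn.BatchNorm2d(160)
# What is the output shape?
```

Input: (4, 160, 31, 31) -> Output: (4, 160, 31, 31)

Answer: (4, 160, 31, 31)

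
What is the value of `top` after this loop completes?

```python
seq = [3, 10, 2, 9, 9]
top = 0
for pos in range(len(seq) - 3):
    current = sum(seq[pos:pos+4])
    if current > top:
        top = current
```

Max sum of 4-element window in [3, 10, 2, 9, 9]
`top` takes the values: 0 → 24 → 30

Answer: 30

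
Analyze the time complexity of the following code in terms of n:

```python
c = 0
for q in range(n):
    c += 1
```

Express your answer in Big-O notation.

Each loop level contributes: n. Multiplying the contributions gives O(n).

Answer: O(n)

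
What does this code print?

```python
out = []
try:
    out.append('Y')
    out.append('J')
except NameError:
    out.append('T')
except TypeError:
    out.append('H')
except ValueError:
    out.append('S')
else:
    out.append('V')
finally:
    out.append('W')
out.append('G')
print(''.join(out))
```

Execution trace: 'Y' (try body) → 'J' (try body, no exception) → 'V' (else) → 'W' (finally) → 'G' (after the try/except). Output: YJVWG

Answer: YJVWG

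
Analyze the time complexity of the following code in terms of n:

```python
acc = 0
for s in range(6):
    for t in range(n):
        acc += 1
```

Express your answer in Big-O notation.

Each loop level contributes: 1 × n. Multiplying the contributions gives O(n).

Answer: O(n)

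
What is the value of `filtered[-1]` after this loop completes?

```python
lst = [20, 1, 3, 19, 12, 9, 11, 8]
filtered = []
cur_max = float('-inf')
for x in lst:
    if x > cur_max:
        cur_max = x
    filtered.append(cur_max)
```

Running max ends at 20
`filtered` takes the values: [] → [20] → [20, 20] → [20, 20, 20] → [20, 20, 20, 20] → [20, 20, 20, 20, 20] → [20, 20, 20, 20, 20, 20] → [20, 20, 20, 20, 20, 20, 20] → [20, 20, 20, 20, 20, 20, 20, 20]
So `filtered[-1]` = 20

Answer: 20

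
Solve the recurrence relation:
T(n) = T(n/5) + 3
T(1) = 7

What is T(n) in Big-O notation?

Each step divides n by 5 and adds 3. After log_5(n) steps we reach T(1)=7. So T(n) = 3·log_5(n) + 7 = O(log n).

Answer: O(log n)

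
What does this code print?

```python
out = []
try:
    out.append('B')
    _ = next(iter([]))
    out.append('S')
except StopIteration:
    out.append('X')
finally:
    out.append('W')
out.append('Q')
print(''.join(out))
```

Execution trace: 'B' (try body) → 'X' (except StopIteration) → 'W' (finally) → 'Q' (after the try/except). Output: BXWQ

Answer: BXWQ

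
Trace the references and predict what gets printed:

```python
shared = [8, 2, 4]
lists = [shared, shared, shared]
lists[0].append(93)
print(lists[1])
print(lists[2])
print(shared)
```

Key concept: list of same reference.
Step by step:
`shared = [8, 2, 4]` → shared = [8, 2, 4]
`lists = [shared, shared, shared]` → lists = [[8, 2, 4], [8, 2, 4], [8, 2, 4]]
`lists[0].append(93)` → shared = [8, 2, 4, 93]; lists = [[8, 2, 4, 93], [8, 2, 4, 93], [8, 2, 4, 93]]
`print(lists[1])` → prints [8, 2, 4, 93]
`print(lists[2])` → prints [8, 2, 4, 93]
`print(shared)` → prints [8, 2, 4, 93]

Answer:
[8, 2, 4, 93]
[8, 2, 4, 93]
[8, 2, 4, 93]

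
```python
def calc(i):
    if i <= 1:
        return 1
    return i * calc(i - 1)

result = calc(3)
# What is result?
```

calc(3) = 3 * 2 * 1 = 6

Answer: 6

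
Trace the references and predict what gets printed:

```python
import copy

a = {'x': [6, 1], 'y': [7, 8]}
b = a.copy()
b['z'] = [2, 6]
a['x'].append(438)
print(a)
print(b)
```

Key concept: shallow copy of dict with mutable values.
Step by step:
`a = {'x': [6, 1], 'y': [7, 8]}` → a = {'x': [6, 1], 'y': [7, 8]}
`b = a.copy()` → b = {'x': [6, 1], 'y': [7, 8]}
`b['z'] = [2, 6]` → b = {'x': [6, 1], 'y': [7, 8], 'z': [2, 6]}
`a['x'].append(438)` → a = {'x': [6, 1, 438], 'y': [7, 8]}; b = {'x': [6, 1, 438], 'y': [7, 8], 'z': [2, 6]}
`print(a)` → prints {'x': [6, 1, 438], 'y': [7, 8]}
`print(b)` → prints {'x': [6, 1, 438], 'y': [7, 8], 'z': [2, 6]}

Answer:
{'x': [6, 1, 438], 'y': [7, 8]}
{'x': [6, 1, 438], 'y': [7, 8], 'z': [2, 6]}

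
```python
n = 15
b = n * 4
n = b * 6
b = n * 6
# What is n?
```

Trace:
`n = 15` → n = 15
`b = n * 4` → b = 60
`n = b * 6` → n = 360
`b = n * 6` → b = 2160
So n = 360

Answer: 360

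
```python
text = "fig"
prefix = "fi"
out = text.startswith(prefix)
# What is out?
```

Trace:
`text = "fig"` → text = 'fig'
`prefix = "fi"` → prefix = 'fi'
`out = text.startswith(prefix)` → out = True
So out = True

Answer: True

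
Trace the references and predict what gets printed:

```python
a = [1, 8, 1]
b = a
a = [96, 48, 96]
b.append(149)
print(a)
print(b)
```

Key concept: rebinding vs mutation: a is rebound to a new list, b still points at the original.
Step by step:
`a = [1, 8, 1]` → a = [1, 8, 1]
`b = a` → b = [1, 8, 1] (same object as a)
`a = [96, 48, 96]` → a = [96, 48, 96]
`b.append(149)` → b = [1, 8, 1, 149]
`print(a)` → prints [96, 48, 96]
`print(b)` → prints [1, 8, 1, 149]

Answer:
[96, 48, 96]
[1, 8, 1, 149]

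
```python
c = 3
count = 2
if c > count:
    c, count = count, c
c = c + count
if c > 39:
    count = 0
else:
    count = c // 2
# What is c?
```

Trace:
`c = 3` → c = 3
`count = 2` → count = 2
`if c > count: ...` → c > count is True → c = 2; count = 3
`c = c + count` → c = 5
`if c > 39: ...` → c > 39 is False, take else branch → count = 2
So c = 5

Answer: 5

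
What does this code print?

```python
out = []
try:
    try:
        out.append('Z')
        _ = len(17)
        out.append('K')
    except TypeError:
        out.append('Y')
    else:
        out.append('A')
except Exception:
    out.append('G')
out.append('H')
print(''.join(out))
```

Execution trace: 'Z' (inner try body) → 'Y' (inner except TypeError) → 'H' (after the try/except). Output: ZYH

Answer: ZYH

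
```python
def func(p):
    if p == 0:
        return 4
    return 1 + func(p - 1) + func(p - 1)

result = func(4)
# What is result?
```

func(p) = 1 + 2·func(p-1), func(0)=4. Closed form: (4+1)·2^4 - 1 = 79.

Answer: 79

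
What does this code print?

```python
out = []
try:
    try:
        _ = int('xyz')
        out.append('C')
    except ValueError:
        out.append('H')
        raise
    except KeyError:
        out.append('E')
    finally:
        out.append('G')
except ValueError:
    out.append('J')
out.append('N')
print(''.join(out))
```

Execution trace: 'H' (inner except ValueError) → 'G' (inner finally) → 'J' (outer except ValueError) → 'N' (after the try/except). Output: HGJN

Answer: HGJN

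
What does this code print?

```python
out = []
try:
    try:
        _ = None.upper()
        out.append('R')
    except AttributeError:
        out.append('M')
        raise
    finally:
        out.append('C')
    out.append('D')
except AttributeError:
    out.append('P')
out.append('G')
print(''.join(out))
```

Execution trace: 'M' (inner except AttributeError) → 'C' (inner finally) → 'P' (except AttributeError) → 'G' (after the try/except). Output: MCPG

Answer: MCPG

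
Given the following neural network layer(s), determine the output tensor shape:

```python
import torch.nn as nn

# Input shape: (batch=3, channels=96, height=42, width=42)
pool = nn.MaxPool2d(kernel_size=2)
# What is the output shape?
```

Input: (3, 96, 42, 42) -> Output: (3, 96, 21, 21)

Answer: (3, 96, 21, 21)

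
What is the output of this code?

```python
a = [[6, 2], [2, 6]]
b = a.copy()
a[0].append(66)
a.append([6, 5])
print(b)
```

Key concept: shallow copy with nested lists.
Step by step:
`a = [[6, 2], [2, 6]]` → a = [[6, 2], [2, 6]]
`b = a.copy()` → b = [[6, 2], [2, 6]]
`a[0].append(66)` → a = [[6, 2, 66], [2, 6]]; b = [[6, 2, 66], [2, 6]]
`a.append([6, 5])` → a = [[6, 2, 66], [2, 6], [6, 5]]
`print(b)` → prints [[6, 2, 66], [2, 6]]

Answer: [[6, 2, 66], [2, 6]]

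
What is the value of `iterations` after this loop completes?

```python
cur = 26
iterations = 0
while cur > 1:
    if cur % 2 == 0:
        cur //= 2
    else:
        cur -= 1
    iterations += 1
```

Steps to reduce 26 to 1
`iterations` takes the values: 0 → 1 → 2 → 3 → 4 → 5 → 6

Answer: 6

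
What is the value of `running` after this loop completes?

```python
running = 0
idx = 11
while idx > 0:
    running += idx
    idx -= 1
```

Sum 11 down to 1
`running` takes the values: 0 → 11 → 21 → 30 → 38 → 45 → 51 → 56 → 60 → 63 → 65 → 66

Answer: 66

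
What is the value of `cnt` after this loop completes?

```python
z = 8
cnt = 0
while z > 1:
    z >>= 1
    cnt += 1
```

Count right shifts until 1
`cnt` takes the values: 0 → 1 → 2 → 3

Answer: 3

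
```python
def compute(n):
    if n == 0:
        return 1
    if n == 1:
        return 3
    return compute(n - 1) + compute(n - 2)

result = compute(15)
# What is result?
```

Build up from base cases: compute(0)=1, compute(1)=3, compute(2)=4, compute(3)=7, compute(4)=11, compute(5)=18, compute(6)=29, ..., compute(15)=2207

Answer: 2207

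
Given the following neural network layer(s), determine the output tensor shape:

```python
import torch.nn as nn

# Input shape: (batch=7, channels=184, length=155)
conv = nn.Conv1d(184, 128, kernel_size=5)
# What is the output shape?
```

Input: (7, 184, 155) -> Output: (7, 128, 151)

Answer: (7, 128, 151)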